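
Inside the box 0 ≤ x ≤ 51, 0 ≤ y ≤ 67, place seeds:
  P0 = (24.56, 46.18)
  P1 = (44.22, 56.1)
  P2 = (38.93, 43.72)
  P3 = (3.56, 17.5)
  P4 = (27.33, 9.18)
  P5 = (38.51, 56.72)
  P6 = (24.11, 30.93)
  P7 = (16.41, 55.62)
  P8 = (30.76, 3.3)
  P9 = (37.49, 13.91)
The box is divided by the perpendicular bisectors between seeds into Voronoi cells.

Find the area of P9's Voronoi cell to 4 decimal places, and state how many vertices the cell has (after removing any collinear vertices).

Area of P9's cell: 464.9243 (6 vertices)

1. box [0,51]×[0,67]: [(0, 0) (51, 0) (51, 67) (0, 67)]
2. ⊥bis P9·P0 via (31.025,30.045): [(0, 17.6138) (0, 0) (51, 0) (51, 38.0486)]  |A|=1419.3929
3. ⊥bis P9·P1 via (40.855,35.005): [(42.6781, 34.7142) (0, 17.6138) (0, 0) (51, 0) (51, 33.3867)]  |A|=1399.9949
4. ⊥bis P9·P2 via (38.21,28.815): [(29.0585, 29.2571) (0, 17.6138) (0, 0) (51, 0) (51, 28.1972)]  |A|=1311.3152
5. ⊥bis P9·P3 via (20.525,15.705): [(29.0585, 29.2571) (21.6446, 26.2864) (18.8633, 0) (51, 0) (51, 28.1972)]  |A|=872.7684
6. ⊥bis P9·P4 via (32.41,11.545): [(29.0585, 29.2571) (24.9336, 27.6043) (37.7848, 0) (51, 0) (51, 28.1972)]  |A|=570.2161
7. ⊥bis P9·P5 via (38,35.315): [(29.0585, 29.2571) (24.9336, 27.6043) (37.7848, 0) (51, 0) (51, 28.1972)]  |A|=570.2161
8. ⊥bis P9·P6 via (30.8,22.42): [(38.8928, 28.782) (28.2723, 20.4329) (37.7848, 0) (51, 0) (51, 28.1972)]  |A|=509.0896
9. ⊥bis P9·P7 via (26.95,34.765): [(38.8928, 28.782) (28.2723, 20.4329) (37.7848, 0) (51, 0) (51, 28.1972)]  |A|=509.0896
10. ⊥bis P9·P8 via (34.125,8.605): [(38.8928, 28.782) (28.2723, 20.4329) (33.6336, 8.9167) (47.691, 0) (51, 0) (51, 28.1972)]  |A|=464.9243
11. canonical 6-gon: [(38.8928, 28.782) (28.2723, 20.4329) (33.6336, 8.9167) (47.691, 0) (51, 0) (51, 28.1972)]
12. shoelace: 464.9243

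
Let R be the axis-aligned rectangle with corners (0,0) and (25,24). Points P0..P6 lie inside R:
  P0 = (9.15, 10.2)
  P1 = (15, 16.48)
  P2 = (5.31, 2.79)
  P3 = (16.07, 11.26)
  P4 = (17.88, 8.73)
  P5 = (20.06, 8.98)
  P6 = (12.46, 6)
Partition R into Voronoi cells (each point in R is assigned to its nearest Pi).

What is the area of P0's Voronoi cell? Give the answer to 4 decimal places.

Area of P0's cell: 134.6192

1. box [0,25]×[0,24]: [(0, 0) (25, 0) (25, 24) (0, 24)]
2. ⊥bis P0·P1 via (12.075,13.34): [(0, 0) (25, 0) (25, 1.3) (0.6314, 24) (0, 24)]  |A|=323.4168
3. ⊥bis P0·P2 via (7.23,6.495): [(0, 10.2417) (19.7633, 0) (25, 0) (25, 1.3) (0.6314, 24) (0, 24)]  |A|=222.2116
4. ⊥bis P0·P3 via (12.61,10.73): [(0, 10.2417) (13.7785, 3.1014) (12.2327, 13.1931) (0.6314, 24) (0, 24)]  |A|=151.5678
5. ⊥bis P0·P4 via (13.515,9.465): [(0, 10.2417) (12.5506, 3.7378) (13.1426, 7.2532) (12.2327, 13.1931) (0.6314, 24) (0, 24)]  |A|=149.2211
6. ⊥bis P0·P5 via (14.605,9.59): [(0, 10.2417) (12.5506, 3.7378) (13.1426, 7.2532) (12.2327, 13.1931) (0.6314, 24) (0, 24)]  |A|=149.2211
7. ⊥bis P0·P6 via (10.805,8.1): [(0, 10.2417) (8.1581, 6.014) (12.775, 9.6526) (12.2327, 13.1931) (0.6314, 24) (0, 24)]  |A|=134.6192
8. canonical 6-gon: [(0, 10.2417) (8.1581, 6.014) (12.775, 9.6526) (12.2327, 13.1931) (0.6314, 24) (0, 24)]
9. shoelace: 134.6192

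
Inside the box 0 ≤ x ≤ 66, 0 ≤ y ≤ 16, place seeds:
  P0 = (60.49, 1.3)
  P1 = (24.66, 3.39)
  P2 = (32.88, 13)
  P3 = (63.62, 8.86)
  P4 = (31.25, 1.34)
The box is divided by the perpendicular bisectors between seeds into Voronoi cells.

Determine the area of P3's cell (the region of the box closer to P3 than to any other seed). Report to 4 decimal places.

1. box [0,66]×[0,16]: [(0, 0) (66, 0) (66, 16) (0, 16)]
2. ⊥bis P3·P0 via (62.055,5.08): [(66, 3.4467) (66, 16) (35.6795, 16)]  |A|=190.3111
3. ⊥bis P3·P1 via (44.14,6.125): [(43.1901, 12.8905) (66, 3.4467) (66, 16) (42.7535, 16)]  |A|=179.3127
4. ⊥bis P3·P2 via (48.25,10.93): [(48.2329, 10.8027) (66, 3.4467) (66, 16) (48.9328, 16)]  |A|=155.8703
5. ⊥bis P3·P4 via (47.435,5.1): [(48.2329, 10.8027) (66, 3.4467) (66, 16) (48.9328, 16)]  |A|=155.8703
6. canonical 4-gon: [(48.2329, 10.8027) (66, 3.4467) (66, 16) (48.9328, 16)]
7. shoelace: 155.8703

Area of P3's cell: 155.8703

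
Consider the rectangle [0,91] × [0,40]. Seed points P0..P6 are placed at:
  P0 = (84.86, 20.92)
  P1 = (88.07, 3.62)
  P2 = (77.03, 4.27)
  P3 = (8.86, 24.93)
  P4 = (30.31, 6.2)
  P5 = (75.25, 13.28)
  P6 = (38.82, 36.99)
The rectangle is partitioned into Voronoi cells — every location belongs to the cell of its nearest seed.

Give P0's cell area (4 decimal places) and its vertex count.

Area of P0's cell: 494.8479 (5 vertices)

1. box [0,91]×[0,40]: [(0, 0) (91, 0) (91, 40) (0, 40)]
2. ⊥bis P0·P1 via (86.465,12.27): [(0, 0) (20.337, 0) (91, 13.1115) (91, 40) (0, 40)]  |A|=3176.752
3. ⊥bis P0·P2 via (80.945,12.595): [(83.0023, 11.6275) (91, 13.1115) (91, 40) (22.67, 40)]  |A|=1076.8693
4. ⊥bis P0·P3 via (46.86,22.925): [(47.1534, 28.4862) (83.0023, 11.6275) (91, 13.1115) (91, 40) (47.7609, 40)]  |A|=932.423
5. ⊥bis P0·P4 via (57.585,13.56): [(54.488, 25.0369) (83.0023, 11.6275) (91, 13.1115) (91, 40) (50.4503, 40)]  |A|=869.0299
6. ⊥bis P0·P5 via (80.055,17.1): [(84.2253, 11.8544) (91, 13.1115) (91, 40) (61.8494, 40)]  |A|=501.3119
7. ⊥bis P0·P6 via (61.84,28.955): [(64.5219, 36.6384) (84.2253, 11.8544) (91, 13.1115) (91, 40) (65.6952, 40)]  |A|=494.8479
8. canonical 5-gon: [(64.5219, 36.6384) (84.2253, 11.8544) (91, 13.1115) (91, 40) (65.6952, 40)]
9. shoelace: 494.8479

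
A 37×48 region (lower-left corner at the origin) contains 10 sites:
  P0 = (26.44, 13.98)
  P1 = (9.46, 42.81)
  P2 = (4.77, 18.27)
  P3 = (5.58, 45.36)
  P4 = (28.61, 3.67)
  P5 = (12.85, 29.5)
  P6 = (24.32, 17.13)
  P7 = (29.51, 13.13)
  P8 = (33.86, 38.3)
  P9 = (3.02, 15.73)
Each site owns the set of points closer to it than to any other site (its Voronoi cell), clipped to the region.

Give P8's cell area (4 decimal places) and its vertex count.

1. box [0,37]×[0,48]: [(0, 0) (37, 0) (37, 48) (0, 48)]
2. ⊥bis P8·P0 via (30.15,26.14): [(0, 35.3387) (37, 24.0501) (37, 48) (0, 48)]  |A|=677.3072
3. ⊥bis P8·P1 via (21.66,40.555): [(19.591, 29.3615) (37, 24.0501) (37, 48) (23.0361, 48)]  |A|=338.6045
4. ⊥bis P8·P2 via (19.315,28.285): [(19.591, 29.3615) (37, 24.0501) (37, 48) (23.0361, 48)]  |A|=338.6045
5. ⊥bis P8·P3 via (19.72,41.83): [(19.591, 29.3615) (37, 24.0501) (37, 48) (23.0361, 48)]  |A|=338.6045
6. ⊥bis P8·P4 via (31.235,20.985): [(19.591, 29.3615) (37, 24.0501) (37, 48) (23.0361, 48)]  |A|=338.6045
7. ⊥bis P8·P5 via (23.355,33.9): [(21.3255, 38.7454) (26.0859, 27.3799) (37, 24.0501) (37, 48) (23.0361, 48)]  |A|=306.4125
8. ⊥bis P8·P6 via (29.09,27.715): [(21.3255, 38.7454) (25.214, 29.4617) (37, 24.1505) (37, 48) (23.0361, 48)]  |A|=295.9126
9. ⊥bis P8·P7 via (31.685,25.715): [(21.3255, 38.7454) (25.214, 29.4617) (34.6748, 25.1983) (37, 24.7964) (37, 48) (23.0361, 48)]  |A|=295.1615
10. ⊥bis P8·P9 via (18.44,27.015): [(21.3255, 38.7454) (25.214, 29.4617) (34.6748, 25.1983) (37, 24.7964) (37, 48) (23.0361, 48)]  |A|=295.1615
11. canonical 6-gon: [(21.3255, 38.7454) (25.214, 29.4617) (34.6748, 25.1983) (37, 24.7964) (37, 48) (23.0361, 48)]
12. shoelace: 295.1615

Area of P8's cell: 295.1615 (6 vertices)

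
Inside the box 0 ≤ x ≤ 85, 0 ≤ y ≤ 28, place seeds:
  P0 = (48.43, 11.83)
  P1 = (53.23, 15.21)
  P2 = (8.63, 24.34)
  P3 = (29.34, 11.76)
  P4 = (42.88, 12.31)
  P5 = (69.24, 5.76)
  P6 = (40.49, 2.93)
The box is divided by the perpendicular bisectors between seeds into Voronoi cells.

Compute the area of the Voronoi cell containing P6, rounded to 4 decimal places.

Area of P6's cell: 127.9885

1. box [0,85]×[0,28]: [(0, 0) (85, 0) (85, 28) (0, 28)]
2. ⊥bis P6·P0 via (44.46,7.38): [(0, 0) (52.7323, 0) (21.3469, 28) (0, 28)]  |A|=1037.1087
3. ⊥bis P6·P1 via (46.86,9.07): [(0, 0) (52.7323, 0) (21.3469, 28) (0, 28)]  |A|=1037.1087
4. ⊥bis P6·P2 via (24.56,13.635): [(15.3972, 0) (52.7323, 0) (29.3908, 20.8237)]  |A|=388.7273
5. ⊥bis P6·P3 via (34.915,7.345): [(29.0983, 0) (52.7323, 0) (38.8829, 12.3555)]  |A|=146.0048
6. ⊥bis P6·P4 via (41.685,7.62): [(36.2329, 9.0092) (29.0983, 0) (52.7323, 0) (45.1928, 6.7262)]  |A|=127.9885
7. ⊥bis P6·P5 via (54.865,4.345): [(36.2329, 9.0092) (29.0983, 0) (52.7323, 0) (45.1928, 6.7262)]  |A|=127.9885
8. canonical 4-gon: [(36.2329, 9.0092) (29.0983, 0) (52.7323, 0) (45.1928, 6.7262)]
9. shoelace: 127.9885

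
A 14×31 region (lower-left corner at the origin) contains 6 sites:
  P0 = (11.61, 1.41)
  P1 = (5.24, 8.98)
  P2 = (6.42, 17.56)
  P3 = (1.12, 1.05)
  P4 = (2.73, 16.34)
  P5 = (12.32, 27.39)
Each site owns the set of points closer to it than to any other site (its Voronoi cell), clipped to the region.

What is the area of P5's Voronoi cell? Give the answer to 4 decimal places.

1. box [0,14]×[0,31]: [(0, 0) (14, 0) (14, 31) (0, 31)]
2. ⊥bis P5·P0 via (11.965,14.4): [(0, 14.727) (14, 14.3444) (14, 31) (0, 31)]  |A|=230.5004
3. ⊥bis P5·P1 via (8.78,18.185): [(0, 21.5616) (14, 16.1775) (14, 31) (0, 31)]  |A|=169.8264
4. ⊥bis P5·P2 via (9.37,22.475): [(0, 28.0989) (14, 19.6961) (14, 31) (0, 31)]  |A|=99.4352
5. ⊥bis P5·P3 via (6.72,14.22): [(0, 28.0989) (14, 19.6961) (14, 31) (0, 31)]  |A|=99.4352
6. ⊥bis P5·P4 via (7.525,21.865): [(0, 28.3957) (1.109, 27.4333) (14, 19.6961) (14, 31) (0, 31)]  |A|=99.2707
7. canonical 5-gon: [(0, 28.3957) (1.109, 27.4333) (14, 19.6961) (14, 31) (0, 31)]
8. shoelace: 99.2707

Area of P5's cell: 99.2707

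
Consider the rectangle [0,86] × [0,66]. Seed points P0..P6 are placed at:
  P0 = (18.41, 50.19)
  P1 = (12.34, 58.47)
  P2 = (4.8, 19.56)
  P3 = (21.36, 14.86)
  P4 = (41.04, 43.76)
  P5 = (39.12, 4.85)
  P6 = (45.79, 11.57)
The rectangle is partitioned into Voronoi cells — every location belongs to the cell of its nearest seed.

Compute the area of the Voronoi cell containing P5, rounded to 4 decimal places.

1. box [0,86]×[0,66]: [(0, 0) (86, 0) (86, 66) (0, 66)]
2. ⊥bis P5·P0 via (28.765,27.52): [(0, 14.381) (0, 0) (86, 0) (86, 53.6633)]  |A|=2925.9037
3. ⊥bis P5·P1 via (25.73,31.66): [(0, 14.381) (0, 0) (86, 0) (86, 53.6633)]  |A|=2925.9037
4. ⊥bis P5·P2 via (21.96,12.205): [(28.4656, 27.3832) (16.7288, 0) (86, 0) (86, 53.6633)]  |A|=2492.1781
5. ⊥bis P5·P3 via (30.24,9.855): [(44.1598, 34.5519) (24.6855, 0) (86, 0) (86, 53.6633)]  |A|=2181.908
6. ⊥bis P5·P4 via (40.08,24.305): [(38.4303, 24.3864) (24.6855, 0) (86, 0) (86, 22.0391)]  |A|=1271.8173
7. ⊥bis P5·P6 via (42.455,8.21): [(34.0275, 16.5748) (24.6855, 0) (50.7265, 0)]  |A|=215.8132
8. canonical 3-gon: [(34.0275, 16.5748) (24.6855, 0) (50.7265, 0)]
9. shoelace: 215.8132

Area of P5's cell: 215.8132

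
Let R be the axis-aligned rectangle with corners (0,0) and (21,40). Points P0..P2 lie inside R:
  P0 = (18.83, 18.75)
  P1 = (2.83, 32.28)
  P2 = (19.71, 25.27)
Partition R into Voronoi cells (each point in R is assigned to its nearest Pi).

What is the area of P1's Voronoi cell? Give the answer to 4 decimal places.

1. box [0,21]×[0,40]: [(0, 0) (21, 0) (21, 40) (0, 40)]
2. ⊥bis P1·P0 via (10.83,25.515): [(0, 12.7079) (21, 37.5416) (21, 40) (0, 40)]  |A|=312.3801
3. ⊥bis P1·P2 via (11.27,28.775): [(0, 12.7079) (9.0343, 23.3915) (15.9316, 40) (0, 40)]  |A|=255.5824
4. canonical 4-gon: [(0, 12.7079) (9.0343, 23.3915) (15.9316, 40) (0, 40)]
5. shoelace: 255.5824

Area of P1's cell: 255.5824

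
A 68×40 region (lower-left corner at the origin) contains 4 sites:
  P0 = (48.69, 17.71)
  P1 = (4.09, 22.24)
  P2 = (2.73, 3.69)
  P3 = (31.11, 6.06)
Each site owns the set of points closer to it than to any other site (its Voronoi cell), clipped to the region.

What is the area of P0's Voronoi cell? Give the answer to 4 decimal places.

1. box [0,68]×[0,40]: [(0, 0) (68, 0) (68, 40) (0, 40)]
2. ⊥bis P0·P1 via (26.39,19.975): [(24.3611, 0) (68, 0) (68, 40) (28.4239, 40)]  |A|=1664.2984
3. ⊥bis P0·P2 via (25.71,10.7): [(25.5134, 11.3445) (28.974, 0) (68, 0) (68, 40) (28.4239, 40)]  |A|=1638.1332
4. ⊥bis P0·P3 via (39.9,11.885): [(27.473, 30.6375) (47.776, 0) (68, 0) (68, 40) (28.4239, 40)]  |A|=1305.6118
5. canonical 5-gon: [(27.473, 30.6375) (47.776, 0) (68, 0) (68, 40) (28.4239, 40)]
6. shoelace: 1305.6118

Area of P0's cell: 1305.6118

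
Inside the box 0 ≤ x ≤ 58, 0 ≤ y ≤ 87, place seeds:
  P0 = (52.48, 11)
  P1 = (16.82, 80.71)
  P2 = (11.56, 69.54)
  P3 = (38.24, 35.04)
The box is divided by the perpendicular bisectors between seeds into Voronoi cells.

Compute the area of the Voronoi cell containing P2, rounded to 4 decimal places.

Area of P2's cell: 955.9341

1. box [0,58]×[0,87]: [(0, 0) (58, 0) (58, 87) (0, 87)]
2. ⊥bis P2·P0 via (32.02,40.27): [(0, 17.8877) (58, 58.4303) (58, 87) (0, 87)]  |A|=2832.7785
3. ⊥bis P2·P1 via (14.19,75.125): [(0, 81.8071) (0, 17.8877) (54.636, 56.0788)]  |A|=1746.1508
4. ⊥bis P2·P3 via (24.9,52.29): [(39.1992, 63.3481) (0, 81.8071) (0, 33.034)]  |A|=955.9341
5. canonical 3-gon: [(39.1992, 63.3481) (0, 81.8071) (0, 33.034)]
6. shoelace: 955.9341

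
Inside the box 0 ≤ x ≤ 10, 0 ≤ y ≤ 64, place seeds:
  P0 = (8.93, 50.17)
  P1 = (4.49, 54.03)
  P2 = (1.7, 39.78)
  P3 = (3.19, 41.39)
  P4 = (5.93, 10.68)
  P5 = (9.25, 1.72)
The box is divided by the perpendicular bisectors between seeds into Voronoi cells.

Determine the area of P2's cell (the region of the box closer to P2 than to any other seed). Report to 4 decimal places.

1. box [0,10]×[0,64]: [(0, 0) (10, 0) (10, 64) (0, 64)]
2. ⊥bis P2·P0 via (5.315,44.975): [(0, 48.6735) (0, 0) (10, 0) (10, 41.7149)]  |A|=451.942
3. ⊥bis P2·P1 via (3.095,46.905): [(2.3247, 47.0558) (0, 47.511) (0, 0) (10, 0) (10, 41.7149)]  |A|=450.5907
4. ⊥bis P2·P3 via (2.445,40.585): [(0, 42.8478) (0, 0) (10, 0) (10, 33.5931)]  |A|=382.2043
5. ⊥bis P2·P4 via (3.815,25.23): [(0, 42.8478) (0, 24.6754) (10, 26.1291) (10, 33.5931)]  |A|=128.1818
6. ⊥bis P2·P5 via (5.475,20.75): [(0, 42.8478) (0, 24.6754) (10, 26.1291) (10, 33.5931)]  |A|=128.1818
7. canonical 4-gon: [(0, 42.8478) (0, 24.6754) (10, 26.1291) (10, 33.5931)]
8. shoelace: 128.1818

Area of P2's cell: 128.1818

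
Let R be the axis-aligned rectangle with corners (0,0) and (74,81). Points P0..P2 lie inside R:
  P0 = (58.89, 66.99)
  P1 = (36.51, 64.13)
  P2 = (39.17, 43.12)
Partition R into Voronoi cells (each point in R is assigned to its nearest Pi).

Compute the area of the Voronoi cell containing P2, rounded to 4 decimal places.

Area of P2's cell: 3663.6919

1. box [0,74]×[0,81]: [(0, 0) (74, 0) (74, 81) (0, 81)]
2. ⊥bis P2·P0 via (49.03,55.055): [(0, 0) (74, 0) (74, 34.4262) (17.625, 81) (0, 81)]  |A|=4681.2016
3. ⊥bis P2·P1 via (37.84,53.625): [(0, 48.8342) (0, 0) (74, 0) (74, 34.4262) (49.0439, 55.0435)]  |A|=3663.6919
4. canonical 5-gon: [(0, 48.8342) (0, 0) (74, 0) (74, 34.4262) (49.0439, 55.0435)]
5. shoelace: 3663.6919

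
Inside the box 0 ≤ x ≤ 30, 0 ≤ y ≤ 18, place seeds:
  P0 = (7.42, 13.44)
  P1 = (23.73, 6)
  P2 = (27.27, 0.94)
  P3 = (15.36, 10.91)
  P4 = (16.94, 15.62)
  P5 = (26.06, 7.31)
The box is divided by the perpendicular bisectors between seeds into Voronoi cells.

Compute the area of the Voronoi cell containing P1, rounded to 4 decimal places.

1. box [0,30]×[0,18]: [(0, 0) (30, 0) (30, 18) (0, 18)]
2. ⊥bis P1·P0 via (15.575,9.72): [(11.1411, 0) (30, 0) (30, 18) (19.352, 18)]  |A|=265.5619
3. ⊥bis P1·P2 via (25.5,3.47): [(11.1411, 0) (20.5401, 0) (30, 6.6182) (30, 18) (19.352, 18)]  |A|=234.2579
4. ⊥bis P1·P3 via (19.545,8.455): [(14.5851, 0) (20.5401, 0) (30, 6.6182) (30, 18) (25.1443, 18)]  |A|=151.1313
5. ⊥bis P1·P4 via (20.335,10.81): [(21.3444, 11.5225) (14.5851, 0) (20.5401, 0) (30, 6.6182) (30, 17.6318)]  |A|=133.8111
6. ⊥bis P1·P5 via (24.895,6.655): [(21.9271, 11.9338) (21.3444, 11.5225) (14.5851, 0) (20.5401, 0) (26.351, 4.0654)]  |A|=69.3529
7. canonical 5-gon: [(21.9271, 11.9338) (21.3444, 11.5225) (14.5851, 0) (20.5401, 0) (26.351, 4.0654)]
8. shoelace: 69.3529

Area of P1's cell: 69.3529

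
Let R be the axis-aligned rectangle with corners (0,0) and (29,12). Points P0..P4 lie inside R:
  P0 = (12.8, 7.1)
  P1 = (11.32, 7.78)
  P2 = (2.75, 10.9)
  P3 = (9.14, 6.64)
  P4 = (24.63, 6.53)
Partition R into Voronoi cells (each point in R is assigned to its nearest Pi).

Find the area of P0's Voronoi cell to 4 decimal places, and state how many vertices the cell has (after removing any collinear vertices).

Area of P0's cell: 78.6229 (5 vertices)

1. box [0,29]×[0,12]: [(0, 0) (29, 0) (29, 12) (0, 12)]
2. ⊥bis P0·P1 via (12.06,7.44): [(8.6416, 0) (29, 0) (29, 12) (14.1551, 12)]  |A|=211.2195
3. ⊥bis P0·P2 via (7.775,9): [(8.6416, 0) (29, 0) (29, 12) (14.1551, 12)]  |A|=211.2195
4. ⊥bis P0·P3 via (10.97,6.87): [(11.1479, 5.4548) (11.8334, 0) (29, 0) (29, 12) (14.1551, 12)]  |A|=202.5141
5. ⊥bis P0·P4 via (18.715,6.815): [(11.1479, 5.4548) (11.8334, 0) (18.3866, 0) (18.9648, 12) (14.1551, 12)]  |A|=78.6229
6. canonical 5-gon: [(11.1479, 5.4548) (11.8334, 0) (18.3866, 0) (18.9648, 12) (14.1551, 12)]
7. shoelace: 78.6229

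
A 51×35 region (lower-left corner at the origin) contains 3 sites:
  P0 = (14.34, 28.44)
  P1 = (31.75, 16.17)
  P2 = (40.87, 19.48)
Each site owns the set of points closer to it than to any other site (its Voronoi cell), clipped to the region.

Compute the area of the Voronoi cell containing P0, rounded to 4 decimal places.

Area of P0's cell: 687.4601

1. box [0,51]×[0,35]: [(0, 0) (51, 0) (51, 35) (0, 35)]
2. ⊥bis P0·P1 via (23.045,22.305): [(0, 0) (7.3252, 0) (31.992, 35) (0, 35)]  |A|=688.0507
3. ⊥bis P0·P2 via (27.605,23.96): [(0, 0) (7.3252, 0) (30.7277, 33.206) (31.3335, 35) (0, 35)]  |A|=687.4601
4. canonical 5-gon: [(0, 0) (7.3252, 0) (30.7277, 33.206) (31.3335, 35) (0, 35)]
5. shoelace: 687.4601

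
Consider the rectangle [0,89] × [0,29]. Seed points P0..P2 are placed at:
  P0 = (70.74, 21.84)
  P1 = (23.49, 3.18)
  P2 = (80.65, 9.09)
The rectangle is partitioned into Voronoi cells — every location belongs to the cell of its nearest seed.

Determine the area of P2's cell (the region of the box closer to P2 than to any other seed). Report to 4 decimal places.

Area of P2's cell: 428.4110

1. box [0,89]×[0,29]: [(0, 0) (89, 0) (89, 29) (0, 29)]
2. ⊥bis P2·P0 via (75.695,15.465): [(55.7981, 0) (89, 0) (89, 25.8064)]  |A|=428.411
3. ⊥bis P2·P1 via (52.07,6.135): [(55.7981, 0) (89, 0) (89, 25.8064)]  |A|=428.411
4. canonical 3-gon: [(55.7981, 0) (89, 0) (89, 25.8064)]
5. shoelace: 428.411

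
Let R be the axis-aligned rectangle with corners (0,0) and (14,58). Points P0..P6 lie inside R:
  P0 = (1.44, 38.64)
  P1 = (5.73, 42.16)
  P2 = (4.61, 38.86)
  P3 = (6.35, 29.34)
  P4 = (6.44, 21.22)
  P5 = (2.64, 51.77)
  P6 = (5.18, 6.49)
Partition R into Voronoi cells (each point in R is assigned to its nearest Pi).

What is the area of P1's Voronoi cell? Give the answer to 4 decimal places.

Area of P1's cell: 108.1705

1. box [0,14]×[0,58]: [(0, 0) (14, 0) (14, 58) (0, 58)]
2. ⊥bis P1·P0 via (3.585,40.4): [(0, 44.7692) (14, 27.7067) (14, 58) (0, 58)]  |A|=304.6684
3. ⊥bis P1·P2 via (5.17,40.51): [(0, 44.7692) (2.8482, 41.298) (14, 37.5132) (14, 58) (0, 58)]  |A|=249.9886
4. ⊥bis P1·P3 via (6.04,35.75): [(0, 44.7692) (2.8482, 41.298) (14, 37.5132) (14, 58) (0, 58)]  |A|=249.9886
5. ⊥bis P1·P4 via (6.085,31.69): [(0, 44.7692) (2.8482, 41.298) (14, 37.5132) (14, 58) (0, 58)]  |A|=249.9886
6. ⊥bis P1·P5 via (4.185,46.965): [(0, 45.6194) (0, 44.7692) (2.8482, 41.298) (14, 37.5132) (14, 50.1209)]  |A|=108.1705
7. ⊥bis P1·P6 via (5.455,24.325): [(0, 45.6194) (0, 44.7692) (2.8482, 41.298) (14, 37.5132) (14, 50.1209)]  |A|=108.1705
8. canonical 5-gon: [(0, 45.6194) (0, 44.7692) (2.8482, 41.298) (14, 37.5132) (14, 50.1209)]
9. shoelace: 108.1705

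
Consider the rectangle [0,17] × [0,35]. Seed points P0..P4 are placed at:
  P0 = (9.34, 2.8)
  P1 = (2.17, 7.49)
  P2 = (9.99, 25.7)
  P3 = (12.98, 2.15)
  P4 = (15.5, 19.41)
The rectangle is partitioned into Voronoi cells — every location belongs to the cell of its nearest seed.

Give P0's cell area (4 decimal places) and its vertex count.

Area of P0's cell: 64.2936 (4 vertices)

1. box [0,17]×[0,35]: [(0, 0) (17, 0) (17, 35) (0, 35)]
2. ⊥bis P0·P1 via (5.755,5.145): [(2.3896, 0) (17, 0) (17, 22.3362)]  |A|=163.1705
3. ⊥bis P0·P2 via (9.665,14.25): [(11.6734, 14.193) (2.3896, 0) (17, 0) (17, 14.0418)]  |A|=141.0802
4. ⊥bis P0·P3 via (11.16,2.475): [(13.2445, 14.1484) (11.6734, 14.193) (2.3896, 0) (10.718, 0)]  |A|=70.2735
5. ⊥bis P0·P4 via (12.42,11.105): [(12.6836, 11.0072) (10.1936, 11.9307) (2.3896, 0) (10.718, 0)]  |A|=64.2936
6. canonical 4-gon: [(12.6836, 11.0072) (10.1936, 11.9307) (2.3896, 0) (10.718, 0)]
7. shoelace: 64.2936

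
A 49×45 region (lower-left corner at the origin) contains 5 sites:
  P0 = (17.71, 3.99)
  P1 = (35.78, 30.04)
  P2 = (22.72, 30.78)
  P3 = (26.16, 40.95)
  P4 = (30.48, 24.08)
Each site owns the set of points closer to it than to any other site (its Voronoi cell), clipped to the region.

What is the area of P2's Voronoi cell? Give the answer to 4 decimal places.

1. box [0,49]×[0,45]: [(0, 0) (49, 0) (49, 45) (0, 45)]
2. ⊥bis P2·P0 via (20.215,17.385): [(0, 21.1654) (49, 12.0019) (49, 45) (0, 45)]  |A|=1392.4006
3. ⊥bis P2·P1 via (29.25,30.41): [(0, 21.1654) (28.425, 15.8496) (30.0767, 45) (0, 45)]  |A|=777.122
4. ⊥bis P2·P3 via (24.44,35.865): [(0, 44.1318) (0, 21.1654) (28.425, 15.8496) (29.4628, 34.166)]  |A|=601.4076
5. ⊥bis P2·P4 via (26.6,27.43): [(0, 44.1318) (0, 21.1654) (18.2452, 17.7534) (29.2554, 30.5055) (29.4628, 34.166)]  |A|=526.0202
6. canonical 5-gon: [(0, 44.1318) (0, 21.1654) (18.2452, 17.7534) (29.2554, 30.5055) (29.4628, 34.166)]
7. shoelace: 526.0202

Area of P2's cell: 526.0202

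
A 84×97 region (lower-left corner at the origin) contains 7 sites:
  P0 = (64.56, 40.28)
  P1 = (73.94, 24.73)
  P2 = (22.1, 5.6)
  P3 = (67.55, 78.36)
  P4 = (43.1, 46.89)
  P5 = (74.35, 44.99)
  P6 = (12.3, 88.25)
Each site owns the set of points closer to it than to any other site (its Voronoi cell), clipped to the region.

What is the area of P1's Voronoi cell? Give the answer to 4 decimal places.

Area of P1's cell: 1023.4265

1. box [0,84]×[0,97]: [(0, 0) (84, 0) (84, 97) (0, 97)]
2. ⊥bis P1·P0 via (69.25,32.505): [(15.3638, 0) (84, 0) (84, 41.4024)]  |A|=1420.8531
3. ⊥bis P1·P2 via (48.02,15.165): [(46.6516, 18.8733) (53.6162, 0) (84, 0) (84, 41.4024)]  |A|=1059.8789
4. ⊥bis P1·P3 via (70.745,51.545): [(46.6516, 18.8733) (53.6162, 0) (84, 0) (84, 41.4024)]  |A|=1059.8789
5. ⊥bis P1·P4 via (58.52,35.81): [(46.6516, 18.8733) (53.6162, 0) (84, 0) (84, 41.4024)]  |A|=1059.8789
6. ⊥bis P1·P5 via (74.145,34.86): [(73.1862, 34.8794) (46.6516, 18.8733) (53.6162, 0) (84, 0) (84, 34.6606)]  |A|=1023.4265
7. ⊥bis P1·P6 via (43.12,56.49): [(73.1862, 34.8794) (46.6516, 18.8733) (53.6162, 0) (84, 0) (84, 34.6606)]  |A|=1023.4265
8. canonical 5-gon: [(73.1862, 34.8794) (46.6516, 18.8733) (53.6162, 0) (84, 0) (84, 34.6606)]
9. shoelace: 1023.4265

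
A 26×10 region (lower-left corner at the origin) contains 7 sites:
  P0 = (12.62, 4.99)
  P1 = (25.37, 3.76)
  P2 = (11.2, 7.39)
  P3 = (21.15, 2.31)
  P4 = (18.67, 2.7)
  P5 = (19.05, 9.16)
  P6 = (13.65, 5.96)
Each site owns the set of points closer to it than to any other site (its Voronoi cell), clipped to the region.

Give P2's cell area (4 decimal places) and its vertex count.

1. box [0,26]×[0,10]: [(0, 0) (26, 0) (26, 10) (0, 10)]
2. ⊥bis P2·P0 via (11.91,6.19): [(0, 0) (1.448, 0) (18.3494, 10) (0, 10)]  |A|=98.9873
3. ⊥bis P2·P1 via (18.285,5.575): [(0, 0) (1.448, 0) (18.3494, 10) (0, 10)]  |A|=98.9873
4. ⊥bis P2·P3 via (16.175,4.85): [(0, 0) (1.448, 0) (18.3494, 10) (0, 10)]  |A|=98.9873
5. ⊥bis P2·P4 via (14.935,5.045): [(0, 0) (1.448, 0) (17.8666, 9.7143) (18.046, 10) (0, 10)]  |A|=98.944
6. ⊥bis P2·P5 via (15.125,8.275): [(0, 0) (1.448, 0) (15.1614, 8.1137) (14.7361, 10) (0, 10)]  |A|=95.5794
7. ⊥bis P2·P6 via (12.425,6.675): [(0, 0) (1.448, 0) (12.2643, 6.3996) (14.3657, 10) (0, 10)]  |A|=91.8158
8. canonical 5-gon: [(0, 0) (1.448, 0) (12.2643, 6.3996) (14.3657, 10) (0, 10)]
9. shoelace: 91.8158

Area of P2's cell: 91.8158 (5 vertices)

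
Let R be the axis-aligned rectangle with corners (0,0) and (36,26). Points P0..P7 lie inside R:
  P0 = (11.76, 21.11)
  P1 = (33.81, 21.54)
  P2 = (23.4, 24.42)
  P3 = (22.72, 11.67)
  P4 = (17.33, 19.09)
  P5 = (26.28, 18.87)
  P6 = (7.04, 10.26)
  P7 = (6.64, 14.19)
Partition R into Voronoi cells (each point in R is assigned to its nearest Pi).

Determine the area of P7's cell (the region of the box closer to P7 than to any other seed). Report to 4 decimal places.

1. box [0,36]×[0,26]: [(0, 0) (36, 0) (36, 26) (0, 26)]
2. ⊥bis P7·P0 via (9.2,17.65): [(0, 24.4569) (0, 0) (33.0551, 0)]  |A|=404.213
3. ⊥bis P7·P1 via (20.225,17.865): [(23.0566, 7.3977) (0, 24.4569) (0, 0) (25.0578, 0)]  |A|=374.6322
4. ⊥bis P7·P2 via (15.02,19.305): [(23.6684, 5.1362) (21.655, 8.4347) (0, 24.4569) (0, 0) (25.0578, 0)]  |A|=373.3646
5. ⊥bis P7·P3 via (14.68,12.93): [(14.7734, 13.5263) (0, 24.4569) (0, 0) (12.6537, 0)]  |A|=266.2352
6. ⊥bis P7·P4 via (11.985,16.64): [(14.4266, 11.3133) (12.7137, 15.0503) (0, 24.4569) (0, 0) (12.6537, 0)]  |A|=263.6917
7. ⊥bis P7·P5 via (16.46,16.53): [(14.4266, 11.3133) (12.7137, 15.0503) (0, 24.4569) (0, 0) (12.6537, 0)]  |A|=263.6917
8. ⊥bis P7·P6 via (6.84,12.225): [(13.6892, 12.9221) (12.7137, 15.0503) (0, 24.4569) (0, 11.5288)]  |A|=97.428
9. canonical 4-gon: [(13.6892, 12.9221) (12.7137, 15.0503) (0, 24.4569) (0, 11.5288)]
10. shoelace: 97.428

Area of P7's cell: 97.4280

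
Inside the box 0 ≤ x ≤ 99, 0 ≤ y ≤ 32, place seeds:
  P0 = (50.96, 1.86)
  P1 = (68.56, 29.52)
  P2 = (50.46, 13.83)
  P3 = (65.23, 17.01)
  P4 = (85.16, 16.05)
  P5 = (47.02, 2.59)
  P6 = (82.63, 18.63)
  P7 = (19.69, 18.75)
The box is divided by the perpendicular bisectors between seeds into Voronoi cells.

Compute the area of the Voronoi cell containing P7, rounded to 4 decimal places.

1. box [0,99]×[0,32]: [(0, 0) (99, 0) (99, 32) (0, 32)]
2. ⊥bis P7·P0 via (35.325,10.305): [(0, 0) (29.7589, 0) (47.0432, 32) (0, 32)]  |A|=1228.8341
3. ⊥bis P7·P1 via (44.125,24.135): [(0, 0) (29.7589, 0) (43.7396, 25.8837) (42.3917, 32) (0, 32)]  |A|=1214.6092
4. ⊥bis P7·P2 via (35.075,16.29): [(0, 0) (29.7589, 0) (33.6105, 7.1307) (37.587, 32) (0, 32)]  |A|=1111.2491
5. ⊥bis P7·P3 via (42.46,17.88): [(0, 0) (29.7589, 0) (33.6105, 7.1307) (37.587, 32) (0, 32)]  |A|=1111.2491
6. ⊥bis P7·P4 via (52.425,17.4): [(0, 0) (29.7589, 0) (33.6105, 7.1307) (37.587, 32) (0, 32)]  |A|=1111.2491
7. ⊥bis P7·P5 via (33.355,10.67): [(0, 0) (27.0459, 0) (34.4808, 12.574) (37.587, 32) (0, 32)]  |A|=1086.8131
8. ⊥bis P7·P6 via (51.16,18.69): [(0, 0) (27.0459, 0) (34.4808, 12.574) (37.587, 32) (0, 32)]  |A|=1086.8131
9. canonical 5-gon: [(0, 0) (27.0459, 0) (34.4808, 12.574) (37.587, 32) (0, 32)]
10. shoelace: 1086.8131

Area of P7's cell: 1086.8131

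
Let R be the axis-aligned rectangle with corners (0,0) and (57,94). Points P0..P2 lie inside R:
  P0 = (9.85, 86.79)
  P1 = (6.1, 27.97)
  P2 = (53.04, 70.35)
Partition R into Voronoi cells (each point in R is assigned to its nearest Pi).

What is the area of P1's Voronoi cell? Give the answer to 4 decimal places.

Area of P1's cell: 2593.2347

1. box [0,57]×[0,94]: [(0, 0) (57, 0) (57, 94) (0, 94)]
2. ⊥bis P1·P0 via (7.975,57.38): [(0, 57.8884) (0, 0) (57, 0) (57, 54.2545)]  |A|=3196.0728
3. ⊥bis P1·P2 via (29.57,49.16): [(23.0142, 56.4212) (0, 57.8884) (0, 0) (57, 0) (57, 18.7786)]  |A|=2593.2347
4. canonical 5-gon: [(23.0142, 56.4212) (0, 57.8884) (0, 0) (57, 0) (57, 18.7786)]
5. shoelace: 2593.2347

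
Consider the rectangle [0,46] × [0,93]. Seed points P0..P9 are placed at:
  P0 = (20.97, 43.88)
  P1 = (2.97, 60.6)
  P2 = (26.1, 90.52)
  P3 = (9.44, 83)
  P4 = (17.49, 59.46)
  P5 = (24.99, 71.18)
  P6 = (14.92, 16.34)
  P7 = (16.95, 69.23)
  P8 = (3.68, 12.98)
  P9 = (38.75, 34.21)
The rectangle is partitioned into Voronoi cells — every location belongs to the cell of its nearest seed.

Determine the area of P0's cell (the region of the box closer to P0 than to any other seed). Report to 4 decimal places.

1. box [0,46]×[0,93]: [(0, 0) (46, 0) (46, 93) (0, 93)]
2. ⊥bis P0·P1 via (11.97,52.24): [(0, 39.3536) (0, 0) (46, 0) (46, 88.8752)]  |A|=2949.2625
3. ⊥bis P0·P2 via (23.535,67.2): [(25.6501, 66.9674) (0, 39.3536) (0, 0) (46, 0) (46, 64.729)]  |A|=2703.5766
4. ⊥bis P0·P3 via (15.205,63.44): [(26.7591, 66.8454) (25.076, 66.3493) (0, 39.3536) (0, 0) (46, 0) (46, 64.729)]  |A|=2703.1989
5. ⊥bis P0·P4 via (19.23,51.67): [(9.4013, 49.4746) (0, 39.3536) (0, 0) (46, 0) (46, 57.6494)]  |A|=2377.8514
6. ⊥bis P0·P5 via (22.98,57.53): [(36.5315, 55.5345) (9.4013, 49.4746) (0, 39.3536) (0, 0) (46, 0) (46, 54.1402)]  |A|=2361.238
7. ⊥bis P0·P6 via (17.945,30.11): [(36.5315, 55.5345) (9.4013, 49.4746) (0, 39.3536) (0, 34.0522) (46, 23.9469) (46, 54.1402)]  |A|=1027.2603
8. ⊥bis P0·P7 via (18.96,56.555): [(36.5315, 55.5345) (9.4013, 49.4746) (0, 39.3536) (0, 34.0522) (46, 23.9469) (46, 54.1402)]  |A|=1027.2603
9. ⊥bis P0·P8 via (12.325,28.43): [(36.5315, 55.5345) (9.4013, 49.4746) (0, 39.3536) (0, 35.3264) (3.7493, 33.2285) (46, 23.9469) (46, 54.1402)]  |A|=1024.8715
10. ⊥bis P0·P9 via (29.86,39.045): [(38.6578, 55.2214) (36.5315, 55.5345) (9.4013, 49.4746) (0, 39.3536) (0, 35.3264) (3.7493, 33.2285) (24.2475, 28.7255)]  |A|=591.4226
11. canonical 7-gon: [(38.6578, 55.2214) (36.5315, 55.5345) (9.4013, 49.4746) (0, 39.3536) (0, 35.3264) (3.7493, 33.2285) (24.2475, 28.7255)]
12. shoelace: 591.4226

Area of P0's cell: 591.4226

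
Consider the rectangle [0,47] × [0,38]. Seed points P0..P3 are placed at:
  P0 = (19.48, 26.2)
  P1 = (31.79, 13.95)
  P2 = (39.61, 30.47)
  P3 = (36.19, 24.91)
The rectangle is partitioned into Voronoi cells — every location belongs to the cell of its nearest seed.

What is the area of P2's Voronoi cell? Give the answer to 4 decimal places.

Area of P2's cell: 191.4042

1. box [0,47]×[0,38]: [(0, 0) (47, 0) (47, 38) (0, 38)]
2. ⊥bis P2·P0 via (29.545,28.335): [(35.5555, 0) (47, 0) (47, 38) (27.4948, 38)]  |A|=588.0442
3. ⊥bis P2·P1 via (35.7,22.21): [(30.3022, 24.7651) (47, 16.861) (47, 38) (27.4948, 38)]  |A|=305.5614
4. ⊥bis P2·P3 via (37.9,27.69): [(28.4486, 33.5036) (47, 22.0925) (47, 38) (27.4948, 38)]  |A|=191.4042
5. canonical 4-gon: [(28.4486, 33.5036) (47, 22.0925) (47, 38) (27.4948, 38)]
6. shoelace: 191.4042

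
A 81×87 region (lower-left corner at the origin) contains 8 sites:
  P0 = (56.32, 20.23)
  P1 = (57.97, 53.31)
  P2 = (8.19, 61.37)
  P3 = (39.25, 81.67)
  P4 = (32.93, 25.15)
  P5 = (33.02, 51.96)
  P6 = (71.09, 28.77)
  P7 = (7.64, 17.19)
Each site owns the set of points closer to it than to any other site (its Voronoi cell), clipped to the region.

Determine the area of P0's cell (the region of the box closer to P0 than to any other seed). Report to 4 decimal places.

Area of P0's cell: 867.1231

1. box [0,81]×[0,87]: [(0, 0) (81, 0) (81, 87) (0, 87)]
2. ⊥bis P0·P1 via (57.145,36.77): [(0, 39.6203) (0, 0) (81, 0) (81, 35.5801)]  |A|=3045.6192
3. ⊥bis P0·P2 via (32.255,40.8): [(29.9689, 38.1255) (0, 3.0646) (0, 0) (81, 0) (81, 35.5801)]  |A|=2497.8513
4. ⊥bis P0·P3 via (47.785,50.95): [(29.9689, 38.1255) (0, 3.0646) (0, 0) (81, 0) (81, 35.5801)]  |A|=2497.8513
5. ⊥bis P0·P4 via (44.625,22.69): [(47.6859, 37.2418) (39.8522, 0) (81, 0) (81, 35.5801)]  |A|=1358.8682
6. ⊥bis P0·P5 via (44.67,36.095): [(47.6859, 37.2418) (39.8522, 0) (81, 0) (81, 35.5801)]  |A|=1358.8682
7. ⊥bis P0·P6 via (63.705,24.5): [(56.5946, 36.7975) (47.6859, 37.2418) (39.8522, 0) (77.8709, 0)]  |A|=867.1231
8. ⊥bis P0·P7 via (31.98,18.71): [(56.5946, 36.7975) (47.6859, 37.2418) (39.8522, 0) (77.8709, 0)]  |A|=867.1231
9. canonical 4-gon: [(56.5946, 36.7975) (47.6859, 37.2418) (39.8522, 0) (77.8709, 0)]
10. shoelace: 867.1231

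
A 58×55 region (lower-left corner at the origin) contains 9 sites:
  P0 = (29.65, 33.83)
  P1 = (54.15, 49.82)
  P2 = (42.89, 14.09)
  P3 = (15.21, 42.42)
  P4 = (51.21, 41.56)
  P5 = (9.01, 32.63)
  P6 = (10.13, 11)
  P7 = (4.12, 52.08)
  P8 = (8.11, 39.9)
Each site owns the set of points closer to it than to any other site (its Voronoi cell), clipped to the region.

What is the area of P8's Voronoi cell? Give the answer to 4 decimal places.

1. box [0,58]×[0,55]: [(0, 0) (58, 0) (58, 55) (0, 55)]
2. ⊥bis P8·P0 via (18.88,36.865): [(0, 0) (8.4914, 0) (23.9905, 55) (0, 55)]  |A|=893.2512
3. ⊥bis P8·P1 via (31.13,44.86): [(0, 0) (8.4914, 0) (23.9905, 55) (0, 55)]  |A|=893.2512
4. ⊥bis P8·P2 via (25.5,26.995): [(0, 0) (5.4672, 0) (10.3429, 6.5702) (23.9905, 55) (0, 55)]  |A|=883.3164
5. ⊥bis P8·P3 via (11.66,41.16): [(0, 0) (5.4672, 0) (10.3429, 6.5702) (16.3593, 27.92) (6.7478, 55) (0, 55)]  |A|=649.8501
6. ⊥bis P8·P4 via (29.66,40.73): [(0, 0) (5.4672, 0) (10.3429, 6.5702) (16.3593, 27.92) (6.7478, 55) (0, 55)]  |A|=649.8501
7. ⊥bis P8·P5 via (8.56,36.265): [(0, 35.2053) (13.1938, 36.8386) (6.7478, 55) (0, 55)]  |A|=191.8578
8. ⊥bis P8·P6 via (9.12,25.45): [(0, 35.2053) (13.1938, 36.8386) (6.7478, 55) (0, 55)]  |A|=191.8578
9. ⊥bis P8·P7 via (6.115,45.99): [(0, 43.9868) (0, 35.2053) (13.1938, 36.8386) (9.5467, 47.1142)]  |A|=112.6821
10. canonical 4-gon: [(0, 43.9868) (0, 35.2053) (13.1938, 36.8386) (9.5467, 47.1142)]
11. shoelace: 112.6821

Area of P8's cell: 112.6821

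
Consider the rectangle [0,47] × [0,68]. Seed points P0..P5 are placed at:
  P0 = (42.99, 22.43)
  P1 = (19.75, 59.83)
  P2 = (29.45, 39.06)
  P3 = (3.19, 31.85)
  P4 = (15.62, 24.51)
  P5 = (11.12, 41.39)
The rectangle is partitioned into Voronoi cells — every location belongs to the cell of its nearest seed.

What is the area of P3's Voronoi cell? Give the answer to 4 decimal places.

1. box [0,47]×[0,68]: [(0, 0) (47, 0) (47, 68) (0, 68)]
2. ⊥bis P3·P0 via (23.09,27.14): [(0, 0) (16.6664, 0) (32.7609, 68) (0, 68)]  |A|=1680.5281
3. ⊥bis P3·P1 via (11.47,45.84): [(0, 52.6285) (0, 0) (16.6664, 0) (25.5444, 37.51)]  |A|=984.7615
4. ⊥bis P3·P2 via (16.32,35.455): [(13.8565, 44.4276) (0, 52.6285) (0, 0) (16.6664, 0) (21.0127, 18.3634)]  |A|=857.1948
5. ⊥bis P3·P4 via (9.405,28.18): [(15.4887, 38.4826) (13.8565, 44.4276) (0, 52.6285) (0, 12.253)]  |A|=347.1783
6. ⊥bis P3·P5 via (7.155,36.62): [(12.0072, 32.5867) (0, 42.5675) (0, 12.253)]  |A|=181.9958
7. canonical 3-gon: [(12.0072, 32.5867) (0, 42.5675) (0, 12.253)]
8. shoelace: 181.9958

Area of P3's cell: 181.9958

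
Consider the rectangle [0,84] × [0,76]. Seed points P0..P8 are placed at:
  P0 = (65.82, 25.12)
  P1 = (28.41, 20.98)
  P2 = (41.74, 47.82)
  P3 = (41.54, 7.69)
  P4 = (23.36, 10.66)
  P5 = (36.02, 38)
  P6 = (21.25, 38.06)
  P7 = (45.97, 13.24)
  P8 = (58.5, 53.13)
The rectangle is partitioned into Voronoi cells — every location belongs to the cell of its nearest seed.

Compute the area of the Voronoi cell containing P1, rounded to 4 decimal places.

Area of P1's cell: 301.7869

1. box [0,84]×[0,76]: [(0, 0) (84, 0) (84, 76) (0, 76)]
2. ⊥bis P1·P0 via (47.115,23.05): [(0, 0) (49.6658, 0) (41.2553, 76) (0, 76)]  |A|=3455.0017
3. ⊥bis P1·P2 via (35.075,34.4): [(0, 51.8199) (0, 0) (49.6658, 0) (46.4861, 28.7327)]  |A|=1917.9697
4. ⊥bis P1·P3 via (34.975,14.335): [(0, 51.8199) (0, 0) (20.4653, 0) (46.7879, 26.0057) (46.4861, 28.7327)]  |A|=1538.2798
5. ⊥bis P1·P4 via (25.885,15.82): [(0, 51.8199) (0, 28.4866) (32.9692, 12.3534) (46.7879, 26.0057) (46.4861, 28.7327)]  |A|=942.2811
6. ⊥bis P1·P5 via (32.215,29.49): [(0, 43.894) (0, 28.4866) (32.9692, 12.3534) (44.6755, 23.9187)]  |A|=629.2451
7. ⊥bis P1·P6 via (24.83,29.52): [(28.6069, 31.1033) (10.3192, 23.437) (32.9692, 12.3534) (44.6755, 23.9187)]  |A|=323.1389
8. ⊥bis P1·P7 via (37.19,17.11): [(40.9294, 25.5936) (28.6069, 31.1033) (10.3192, 23.437) (32.9692, 12.3534) (36.7319, 16.0708)]  |A|=301.7869
9. ⊥bis P1·P8 via (43.455,37.055): [(40.9294, 25.5936) (28.6069, 31.1033) (10.3192, 23.437) (32.9692, 12.3534) (36.7319, 16.0708)]  |A|=301.7869
10. canonical 5-gon: [(40.9294, 25.5936) (28.6069, 31.1033) (10.3192, 23.437) (32.9692, 12.3534) (36.7319, 16.0708)]
11. shoelace: 301.7869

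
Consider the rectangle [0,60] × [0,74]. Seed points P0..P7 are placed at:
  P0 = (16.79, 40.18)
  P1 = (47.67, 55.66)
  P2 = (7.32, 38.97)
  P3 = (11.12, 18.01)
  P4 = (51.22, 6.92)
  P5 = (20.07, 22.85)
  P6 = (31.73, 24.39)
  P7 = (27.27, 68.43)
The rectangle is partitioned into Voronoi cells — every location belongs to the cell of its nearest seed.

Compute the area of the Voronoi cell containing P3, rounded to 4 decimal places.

Area of P3's cell: 532.2228

1. box [0,60]×[0,74]: [(0, 0) (60, 0) (60, 74) (0, 74)]
2. ⊥bis P3·P0 via (13.955,29.095): [(0, 32.664) (0, 0) (60, 0) (60, 17.3189)]  |A|=1499.4885
3. ⊥bis P3·P1 via (29.395,36.835): [(45.7422, 20.9654) (0, 32.664) (0, 0) (60, 0) (60, 7.1242)]  |A|=1426.8111
4. ⊥bis P3·P2 via (9.22,28.49): [(45.7422, 20.9654) (13.3751, 29.2433) (0, 26.8184) (0, 0) (60, 0) (60, 7.1242)]  |A|=1387.7185
5. ⊥bis P3·P4 via (31.17,12.465): [(34.3282, 23.8845) (13.3751, 29.2433) (0, 26.8184) (0, 0) (27.7227, 0)]  |A|=852.6272
6. ⊥bis P3·P5 via (15.595,20.43): [(11.0563, 28.8229) (0, 26.8184) (0, 0) (26.6432, 0)]  |A|=532.2228
7. ⊥bis P3·P6 via (21.425,21.2): [(11.0563, 28.8229) (0, 26.8184) (0, 0) (26.6432, 0)]  |A|=532.2228
8. ⊥bis P3·P7 via (19.195,43.22): [(11.0563, 28.8229) (0, 26.8184) (0, 0) (26.6432, 0)]  |A|=532.2228
9. canonical 4-gon: [(11.0563, 28.8229) (0, 26.8184) (0, 0) (26.6432, 0)]
10. shoelace: 532.2228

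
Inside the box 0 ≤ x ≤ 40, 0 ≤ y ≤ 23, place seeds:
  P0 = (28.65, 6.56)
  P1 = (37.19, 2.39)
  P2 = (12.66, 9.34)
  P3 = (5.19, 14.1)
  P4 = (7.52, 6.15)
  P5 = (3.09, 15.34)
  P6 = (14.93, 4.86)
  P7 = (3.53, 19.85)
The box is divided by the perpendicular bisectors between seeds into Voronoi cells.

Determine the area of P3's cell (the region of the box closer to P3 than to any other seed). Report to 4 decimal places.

1. box [0,40]×[0,23]: [(0, 0) (40, 0) (40, 23) (0, 23)]
2. ⊥bis P3·P0 via (16.92,10.33): [(0, 0) (13.6, 0) (20.9921, 23) (0, 23)]  |A|=397.8088
3. ⊥bis P3·P1 via (21.19,8.245): [(0, 0) (13.6, 0) (20.9921, 23) (0, 23)]  |A|=397.8088
4. ⊥bis P3·P2 via (8.925,11.72): [(0, 0) (1.4568, 0) (16.1128, 23) (0, 23)]  |A|=202.0507
5. ⊥bis P3·P4 via (6.355,10.125): [(0, 8.2625) (8.2654, 10.6849) (16.1128, 23) (0, 23)]  |A|=160.1212
6. ⊥bis P3·P5 via (4.14,14.72): [(0.3954, 8.3784) (8.2654, 10.6849) (16.1128, 23) (9.0291, 23)]  |A|=91.1971
7. ⊥bis P3·P6 via (10.06,9.48): [(0.3954, 8.3784) (8.2654, 10.6849) (16.1128, 23) (9.0291, 23)]  |A|=91.1971
8. ⊥bis P3·P7 via (4.36,16.975): [(5.6999, 17.3618) (0.3954, 8.3784) (8.2654, 10.6849) (14.0575, 19.7746)]  |A|=60.229
9. canonical 4-gon: [(5.6999, 17.3618) (0.3954, 8.3784) (8.2654, 10.6849) (14.0575, 19.7746)]
10. shoelace: 60.229

Area of P3's cell: 60.2290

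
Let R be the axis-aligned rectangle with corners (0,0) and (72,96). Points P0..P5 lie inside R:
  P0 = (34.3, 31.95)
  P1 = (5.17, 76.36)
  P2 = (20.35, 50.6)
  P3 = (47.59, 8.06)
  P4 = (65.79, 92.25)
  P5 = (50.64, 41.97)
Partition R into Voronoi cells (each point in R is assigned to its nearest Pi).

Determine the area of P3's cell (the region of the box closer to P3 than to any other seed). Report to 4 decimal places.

Area of P3's cell: 1090.4533

1. box [0,72]×[0,96]: [(0, 0) (72, 0) (72, 96) (0, 96)]
2. ⊥bis P3·P0 via (40.945,20.005): [(4.9842, 0) (72, 0) (72, 37.2809)]  |A|=1249.2048
3. ⊥bis P3·P1 via (26.38,42.21): [(4.9842, 0) (72, 0) (72, 37.2809)]  |A|=1249.2048
4. ⊥bis P3·P2 via (33.97,29.33): [(4.9842, 0) (72, 0) (72, 37.2809)]  |A|=1249.2048
5. ⊥bis P3·P4 via (56.69,50.155): [(4.9842, 0) (72, 0) (72, 37.2809)]  |A|=1249.2048
6. ⊥bis P3·P5 via (49.115,25.015): [(49.8346, 24.9503) (4.9842, 0) (72, 0) (72, 22.9566)]  |A|=1090.4533
7. canonical 4-gon: [(49.8346, 24.9503) (4.9842, 0) (72, 0) (72, 22.9566)]
8. shoelace: 1090.4533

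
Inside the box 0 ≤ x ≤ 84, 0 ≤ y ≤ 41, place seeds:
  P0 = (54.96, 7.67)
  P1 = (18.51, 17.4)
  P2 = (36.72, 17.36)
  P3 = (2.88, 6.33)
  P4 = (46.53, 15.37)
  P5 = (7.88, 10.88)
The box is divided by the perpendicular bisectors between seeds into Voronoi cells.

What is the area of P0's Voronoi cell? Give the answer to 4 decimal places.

Area of P0's cell: 1027.1577

1. box [0,84]×[0,41]: [(0, 0) (84, 0) (84, 41) (0, 41)]
2. ⊥bis P0·P1 via (36.735,12.535): [(33.3889, 0) (84, 0) (84, 41) (44.3335, 41)]  |A|=1850.6914
3. ⊥bis P0·P2 via (45.84,12.515): [(39.1914, 0) (84, 0) (84, 41) (60.9727, 41)]  |A|=1390.6367
4. ⊥bis P0·P3 via (28.92,7): [(39.1914, 0) (84, 0) (84, 41) (60.9727, 41)]  |A|=1390.6367
5. ⊥bis P0·P4 via (50.745,11.52): [(40.2226, 0) (84, 0) (84, 41) (77.6722, 41)]  |A|=1027.1577
6. ⊥bis P0·P5 via (31.42,9.275): [(40.2226, 0) (84, 0) (84, 41) (77.6722, 41)]  |A|=1027.1577
7. canonical 4-gon: [(40.2226, 0) (84, 0) (84, 41) (77.6722, 41)]
8. shoelace: 1027.1577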